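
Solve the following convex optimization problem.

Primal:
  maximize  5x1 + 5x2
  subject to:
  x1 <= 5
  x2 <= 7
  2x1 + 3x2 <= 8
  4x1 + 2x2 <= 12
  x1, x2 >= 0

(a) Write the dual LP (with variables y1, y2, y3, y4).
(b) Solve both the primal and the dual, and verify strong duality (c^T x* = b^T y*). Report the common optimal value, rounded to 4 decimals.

The standard primal-dual pair for 'max c^T x s.t. A x <= b, x >= 0' is:
  Dual:  min b^T y  s.t.  A^T y >= c,  y >= 0.

So the dual LP is:
  minimize  5y1 + 7y2 + 8y3 + 12y4
  subject to:
    y1 + 2y3 + 4y4 >= 5
    y2 + 3y3 + 2y4 >= 5
    y1, y2, y3, y4 >= 0

Solving the primal: x* = (2.5, 1).
  primal value c^T x* = 17.5.
Solving the dual: y* = (0, 0, 1.25, 0.625).
  dual value b^T y* = 17.5.
Strong duality: c^T x* = b^T y*. Confirmed.

17.5


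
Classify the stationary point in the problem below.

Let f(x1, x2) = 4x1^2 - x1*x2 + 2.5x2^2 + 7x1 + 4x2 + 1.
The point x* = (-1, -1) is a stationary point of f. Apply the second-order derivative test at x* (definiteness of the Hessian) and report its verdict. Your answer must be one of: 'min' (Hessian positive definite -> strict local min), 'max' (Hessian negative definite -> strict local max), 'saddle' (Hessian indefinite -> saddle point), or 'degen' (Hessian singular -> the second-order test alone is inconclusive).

Compute the Hessian H = grad^2 f:
  H = [[8, -1], [-1, 5]]
Verify stationarity: grad f(x*) = H x* + g = (0, 0).
Eigenvalues of H: 4.6972, 8.3028.
Both eigenvalues > 0, so H is positive definite -> x* is a strict local min.

min


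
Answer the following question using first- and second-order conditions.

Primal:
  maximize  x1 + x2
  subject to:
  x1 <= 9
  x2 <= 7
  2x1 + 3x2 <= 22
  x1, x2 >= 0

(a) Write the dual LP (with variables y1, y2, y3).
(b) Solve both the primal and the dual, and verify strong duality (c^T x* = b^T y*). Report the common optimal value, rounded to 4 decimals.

The standard primal-dual pair for 'max c^T x s.t. A x <= b, x >= 0' is:
  Dual:  min b^T y  s.t.  A^T y >= c,  y >= 0.

So the dual LP is:
  minimize  9y1 + 7y2 + 22y3
  subject to:
    y1 + 2y3 >= 1
    y2 + 3y3 >= 1
    y1, y2, y3 >= 0

Solving the primal: x* = (9, 1.3333).
  primal value c^T x* = 10.3333.
Solving the dual: y* = (0.3333, 0, 0.3333).
  dual value b^T y* = 10.3333.
Strong duality: c^T x* = b^T y*. Confirmed.

10.3333


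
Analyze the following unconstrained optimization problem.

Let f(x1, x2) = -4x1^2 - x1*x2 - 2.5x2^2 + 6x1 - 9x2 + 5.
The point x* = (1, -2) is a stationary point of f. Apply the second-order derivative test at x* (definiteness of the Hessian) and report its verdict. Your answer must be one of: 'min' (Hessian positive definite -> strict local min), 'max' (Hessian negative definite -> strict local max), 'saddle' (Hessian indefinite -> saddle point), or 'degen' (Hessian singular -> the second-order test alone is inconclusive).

Compute the Hessian H = grad^2 f:
  H = [[-8, -1], [-1, -5]]
Verify stationarity: grad f(x*) = H x* + g = (0, 0).
Eigenvalues of H: -8.3028, -4.6972.
Both eigenvalues < 0, so H is negative definite -> x* is a strict local max.

max


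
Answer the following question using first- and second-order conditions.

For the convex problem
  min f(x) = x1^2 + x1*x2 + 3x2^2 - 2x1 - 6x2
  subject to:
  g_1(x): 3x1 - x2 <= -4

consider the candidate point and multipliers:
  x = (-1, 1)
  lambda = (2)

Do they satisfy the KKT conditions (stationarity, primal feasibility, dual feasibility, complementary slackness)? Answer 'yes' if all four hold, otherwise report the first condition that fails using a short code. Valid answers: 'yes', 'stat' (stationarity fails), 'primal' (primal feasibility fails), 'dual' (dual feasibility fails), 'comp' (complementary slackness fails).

Gradient of f: grad f(x) = Q x + c = (-3, -1)
Constraint values g_i(x) = a_i^T x - b_i:
  g_1((-1, 1)) = 0
Stationarity residual: grad f(x) + sum_i lambda_i a_i = (3, -3)
  -> stationarity FAILS
Primal feasibility (all g_i <= 0): OK
Dual feasibility (all lambda_i >= 0): OK
Complementary slackness (lambda_i * g_i(x) = 0 for all i): OK

Verdict: the first failing condition is stationarity -> stat.

stat


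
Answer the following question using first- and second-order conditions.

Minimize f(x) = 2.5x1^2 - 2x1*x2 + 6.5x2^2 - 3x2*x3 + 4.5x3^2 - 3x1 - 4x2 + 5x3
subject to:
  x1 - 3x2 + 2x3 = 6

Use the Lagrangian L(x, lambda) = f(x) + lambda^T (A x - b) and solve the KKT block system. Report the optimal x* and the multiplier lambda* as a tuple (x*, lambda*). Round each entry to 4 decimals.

Form the Lagrangian:
  L(x, lambda) = (1/2) x^T Q x + c^T x + lambda^T (A x - b)
Stationarity (grad_x L = 0): Q x + c + A^T lambda = 0.
Primal feasibility: A x = b.

This gives the KKT block system:
  [ Q   A^T ] [ x     ]   [-c ]
  [ A    0  ] [ lambda ] = [ b ]

Solving the linear system:
  x*      = (1.6795, -0.9412, 0.7485)
  lambda* = (-7.2799)
  f(x*)   = 23.074

x* = (1.6795, -0.9412, 0.7485), lambda* = (-7.2799)


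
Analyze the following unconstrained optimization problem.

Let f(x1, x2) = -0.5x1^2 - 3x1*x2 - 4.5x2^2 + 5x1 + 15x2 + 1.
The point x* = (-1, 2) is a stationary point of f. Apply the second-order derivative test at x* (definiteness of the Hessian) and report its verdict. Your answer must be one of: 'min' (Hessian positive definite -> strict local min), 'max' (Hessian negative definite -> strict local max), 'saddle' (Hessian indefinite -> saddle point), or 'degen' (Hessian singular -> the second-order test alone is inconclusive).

Compute the Hessian H = grad^2 f:
  H = [[-1, -3], [-3, -9]]
Verify stationarity: grad f(x*) = H x* + g = (0, 0).
Eigenvalues of H: -10, 0.
H has a zero eigenvalue (singular; negative semidefinite but not definite), so H is neither positive definite, negative definite, nor indefinite. The second-order test alone is inconclusive -> degen.
(Indeed, f is constant along the null direction of H through x*, so x* is not a strict local extremum.)

degen


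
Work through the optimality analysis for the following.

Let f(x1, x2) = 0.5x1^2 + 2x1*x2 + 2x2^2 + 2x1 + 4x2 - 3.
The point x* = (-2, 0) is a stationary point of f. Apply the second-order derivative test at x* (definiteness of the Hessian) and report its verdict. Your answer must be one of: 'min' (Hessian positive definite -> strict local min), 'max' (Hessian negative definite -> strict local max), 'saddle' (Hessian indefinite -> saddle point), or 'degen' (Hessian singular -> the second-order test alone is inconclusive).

Compute the Hessian H = grad^2 f:
  H = [[1, 2], [2, 4]]
Verify stationarity: grad f(x*) = H x* + g = (0, 0).
Eigenvalues of H: 0, 5.
H has a zero eigenvalue (singular; positive semidefinite but not definite), so H is neither positive definite, negative definite, nor indefinite. The second-order test alone is inconclusive -> degen.
(Indeed, f is constant along the null direction of H through x*, so x* is not a strict local extremum.)

degen


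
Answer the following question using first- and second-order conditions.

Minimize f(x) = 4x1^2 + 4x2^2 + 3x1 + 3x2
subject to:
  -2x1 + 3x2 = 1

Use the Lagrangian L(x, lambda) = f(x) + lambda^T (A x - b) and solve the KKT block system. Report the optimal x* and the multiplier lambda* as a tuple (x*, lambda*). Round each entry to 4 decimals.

Form the Lagrangian:
  L(x, lambda) = (1/2) x^T Q x + c^T x + lambda^T (A x - b)
Stationarity (grad_x L = 0): Q x + c + A^T lambda = 0.
Primal feasibility: A x = b.

This gives the KKT block system:
  [ Q   A^T ] [ x     ]   [-c ]
  [ A    0  ] [ lambda ] = [ b ]

Solving the linear system:
  x*      = (-0.5865, -0.0577)
  lambda* = (-0.8462)
  f(x*)   = -0.5433

x* = (-0.5865, -0.0577), lambda* = (-0.8462)


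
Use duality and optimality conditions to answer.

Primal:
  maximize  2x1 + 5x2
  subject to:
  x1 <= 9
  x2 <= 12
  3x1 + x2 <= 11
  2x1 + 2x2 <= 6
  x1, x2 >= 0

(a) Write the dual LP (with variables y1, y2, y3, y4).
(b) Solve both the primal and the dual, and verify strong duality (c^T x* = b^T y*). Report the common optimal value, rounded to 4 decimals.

The standard primal-dual pair for 'max c^T x s.t. A x <= b, x >= 0' is:
  Dual:  min b^T y  s.t.  A^T y >= c,  y >= 0.

So the dual LP is:
  minimize  9y1 + 12y2 + 11y3 + 6y4
  subject to:
    y1 + 3y3 + 2y4 >= 2
    y2 + y3 + 2y4 >= 5
    y1, y2, y3, y4 >= 0

Solving the primal: x* = (0, 3).
  primal value c^T x* = 15.
Solving the dual: y* = (0, 0, 0, 2.5).
  dual value b^T y* = 15.
Strong duality: c^T x* = b^T y*. Confirmed.

15


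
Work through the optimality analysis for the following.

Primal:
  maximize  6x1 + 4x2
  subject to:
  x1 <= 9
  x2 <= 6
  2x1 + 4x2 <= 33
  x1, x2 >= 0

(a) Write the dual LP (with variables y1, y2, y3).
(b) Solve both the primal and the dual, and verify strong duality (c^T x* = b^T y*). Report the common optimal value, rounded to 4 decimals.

The standard primal-dual pair for 'max c^T x s.t. A x <= b, x >= 0' is:
  Dual:  min b^T y  s.t.  A^T y >= c,  y >= 0.

So the dual LP is:
  minimize  9y1 + 6y2 + 33y3
  subject to:
    y1 + 2y3 >= 6
    y2 + 4y3 >= 4
    y1, y2, y3 >= 0

Solving the primal: x* = (9, 3.75).
  primal value c^T x* = 69.
Solving the dual: y* = (4, 0, 1).
  dual value b^T y* = 69.
Strong duality: c^T x* = b^T y*. Confirmed.

69


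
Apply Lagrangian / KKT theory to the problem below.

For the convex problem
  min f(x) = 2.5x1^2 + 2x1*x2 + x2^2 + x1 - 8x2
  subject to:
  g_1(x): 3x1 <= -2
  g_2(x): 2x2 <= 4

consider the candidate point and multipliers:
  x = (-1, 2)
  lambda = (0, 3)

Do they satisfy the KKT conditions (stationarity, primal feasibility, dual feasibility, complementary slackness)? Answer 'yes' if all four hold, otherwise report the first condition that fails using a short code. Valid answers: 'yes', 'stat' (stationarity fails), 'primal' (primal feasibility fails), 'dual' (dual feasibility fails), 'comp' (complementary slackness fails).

Gradient of f: grad f(x) = Q x + c = (0, -6)
Constraint values g_i(x) = a_i^T x - b_i:
  g_1((-1, 2)) = -1
  g_2((-1, 2)) = 0
Stationarity residual: grad f(x) + sum_i lambda_i a_i = (0, 0)
  -> stationarity OK
Primal feasibility (all g_i <= 0): OK
Dual feasibility (all lambda_i >= 0): OK
Complementary slackness (lambda_i * g_i(x) = 0 for all i): OK

Verdict: yes, KKT holds.

yes


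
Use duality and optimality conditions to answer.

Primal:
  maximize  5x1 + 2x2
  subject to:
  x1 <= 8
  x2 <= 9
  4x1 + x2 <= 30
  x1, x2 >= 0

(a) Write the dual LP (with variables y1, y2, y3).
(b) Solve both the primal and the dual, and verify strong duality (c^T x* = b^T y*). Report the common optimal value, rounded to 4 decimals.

The standard primal-dual pair for 'max c^T x s.t. A x <= b, x >= 0' is:
  Dual:  min b^T y  s.t.  A^T y >= c,  y >= 0.

So the dual LP is:
  minimize  8y1 + 9y2 + 30y3
  subject to:
    y1 + 4y3 >= 5
    y2 + y3 >= 2
    y1, y2, y3 >= 0

Solving the primal: x* = (5.25, 9).
  primal value c^T x* = 44.25.
Solving the dual: y* = (0, 0.75, 1.25).
  dual value b^T y* = 44.25.
Strong duality: c^T x* = b^T y*. Confirmed.

44.25


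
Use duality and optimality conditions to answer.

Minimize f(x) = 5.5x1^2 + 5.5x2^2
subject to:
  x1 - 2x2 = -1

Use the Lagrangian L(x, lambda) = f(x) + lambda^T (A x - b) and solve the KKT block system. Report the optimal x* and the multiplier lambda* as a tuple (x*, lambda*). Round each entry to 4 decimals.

Form the Lagrangian:
  L(x, lambda) = (1/2) x^T Q x + c^T x + lambda^T (A x - b)
Stationarity (grad_x L = 0): Q x + c + A^T lambda = 0.
Primal feasibility: A x = b.

This gives the KKT block system:
  [ Q   A^T ] [ x     ]   [-c ]
  [ A    0  ] [ lambda ] = [ b ]

Solving the linear system:
  x*      = (-0.2, 0.4)
  lambda* = (2.2)
  f(x*)   = 1.1

x* = (-0.2, 0.4), lambda* = (2.2)


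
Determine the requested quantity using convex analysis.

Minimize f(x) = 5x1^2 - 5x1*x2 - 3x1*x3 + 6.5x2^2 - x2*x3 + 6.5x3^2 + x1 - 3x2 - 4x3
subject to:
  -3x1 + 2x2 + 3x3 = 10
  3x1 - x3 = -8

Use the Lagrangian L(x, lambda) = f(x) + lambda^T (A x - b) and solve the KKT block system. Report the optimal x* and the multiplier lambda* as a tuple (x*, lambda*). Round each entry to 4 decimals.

Form the Lagrangian:
  L(x, lambda) = (1/2) x^T Q x + c^T x + lambda^T (A x - b)
Stationarity (grad_x L = 0): Q x + c + A^T lambda = 0.
Primal feasibility: A x = b.

This gives the KKT block system:
  [ Q   A^T ] [ x     ]   [-c ]
  [ A    0  ] [ lambda ] = [ b ]

Solving the linear system:
  x*      = (-2.3321, -0.0036, 1.0036)
  lambda* = (-3.8047, 4.6332)
  f(x*)   = 34.3887

x* = (-2.3321, -0.0036, 1.0036), lambda* = (-3.8047, 4.6332)


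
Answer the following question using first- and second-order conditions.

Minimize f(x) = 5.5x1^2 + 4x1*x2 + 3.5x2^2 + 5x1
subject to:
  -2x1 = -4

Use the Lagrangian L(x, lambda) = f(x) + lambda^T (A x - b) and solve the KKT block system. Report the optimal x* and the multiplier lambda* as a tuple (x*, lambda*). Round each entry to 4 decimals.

Form the Lagrangian:
  L(x, lambda) = (1/2) x^T Q x + c^T x + lambda^T (A x - b)
Stationarity (grad_x L = 0): Q x + c + A^T lambda = 0.
Primal feasibility: A x = b.

This gives the KKT block system:
  [ Q   A^T ] [ x     ]   [-c ]
  [ A    0  ] [ lambda ] = [ b ]

Solving the linear system:
  x*      = (2, -1.1429)
  lambda* = (11.2143)
  f(x*)   = 27.4286

x* = (2, -1.1429), lambda* = (11.2143)


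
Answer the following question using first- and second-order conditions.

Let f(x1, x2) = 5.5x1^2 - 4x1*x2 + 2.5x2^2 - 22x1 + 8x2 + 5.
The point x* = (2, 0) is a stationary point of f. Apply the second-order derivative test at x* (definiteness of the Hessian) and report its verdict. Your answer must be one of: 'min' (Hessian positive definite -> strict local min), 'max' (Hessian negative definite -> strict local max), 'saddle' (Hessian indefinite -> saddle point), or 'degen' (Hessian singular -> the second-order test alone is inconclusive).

Compute the Hessian H = grad^2 f:
  H = [[11, -4], [-4, 5]]
Verify stationarity: grad f(x*) = H x* + g = (0, 0).
Eigenvalues of H: 3, 13.
Both eigenvalues > 0, so H is positive definite -> x* is a strict local min.

min


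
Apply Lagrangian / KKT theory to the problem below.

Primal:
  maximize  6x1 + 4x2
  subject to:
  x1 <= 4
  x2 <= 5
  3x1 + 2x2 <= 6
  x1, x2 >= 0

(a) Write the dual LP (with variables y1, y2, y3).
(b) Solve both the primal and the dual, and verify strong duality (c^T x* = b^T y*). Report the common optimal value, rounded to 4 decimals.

The standard primal-dual pair for 'max c^T x s.t. A x <= b, x >= 0' is:
  Dual:  min b^T y  s.t.  A^T y >= c,  y >= 0.

So the dual LP is:
  minimize  4y1 + 5y2 + 6y3
  subject to:
    y1 + 3y3 >= 6
    y2 + 2y3 >= 4
    y1, y2, y3 >= 0

Solving the primal: x* = (2, 0).
  primal value c^T x* = 12.
Solving the dual: y* = (0, 0, 2).
  dual value b^T y* = 12.
Strong duality: c^T x* = b^T y*. Confirmed.

12


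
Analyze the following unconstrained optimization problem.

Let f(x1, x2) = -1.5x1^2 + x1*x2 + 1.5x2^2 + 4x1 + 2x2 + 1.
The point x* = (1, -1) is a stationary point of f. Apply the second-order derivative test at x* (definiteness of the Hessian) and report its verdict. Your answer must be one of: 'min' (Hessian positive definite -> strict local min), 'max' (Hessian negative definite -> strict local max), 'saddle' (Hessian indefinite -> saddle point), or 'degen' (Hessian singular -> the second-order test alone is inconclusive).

Compute the Hessian H = grad^2 f:
  H = [[-3, 1], [1, 3]]
Verify stationarity: grad f(x*) = H x* + g = (0, 0).
Eigenvalues of H: -3.1623, 3.1623.
Eigenvalues have mixed signs, so H is indefinite -> x* is a saddle point.

saddle


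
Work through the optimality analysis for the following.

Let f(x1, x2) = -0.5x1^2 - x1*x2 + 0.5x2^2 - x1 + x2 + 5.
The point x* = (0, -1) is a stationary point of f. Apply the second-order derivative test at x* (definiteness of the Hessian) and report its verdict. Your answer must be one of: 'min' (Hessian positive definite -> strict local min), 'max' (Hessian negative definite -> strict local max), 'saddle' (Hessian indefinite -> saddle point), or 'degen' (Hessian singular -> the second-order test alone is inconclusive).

Compute the Hessian H = grad^2 f:
  H = [[-1, -1], [-1, 1]]
Verify stationarity: grad f(x*) = H x* + g = (0, 0).
Eigenvalues of H: -1.4142, 1.4142.
Eigenvalues have mixed signs, so H is indefinite -> x* is a saddle point.

saddle


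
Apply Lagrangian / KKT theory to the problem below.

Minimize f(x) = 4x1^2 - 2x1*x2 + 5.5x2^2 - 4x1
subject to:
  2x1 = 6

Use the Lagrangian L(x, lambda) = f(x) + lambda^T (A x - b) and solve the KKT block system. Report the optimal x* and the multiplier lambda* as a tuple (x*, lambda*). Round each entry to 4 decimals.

Form the Lagrangian:
  L(x, lambda) = (1/2) x^T Q x + c^T x + lambda^T (A x - b)
Stationarity (grad_x L = 0): Q x + c + A^T lambda = 0.
Primal feasibility: A x = b.

This gives the KKT block system:
  [ Q   A^T ] [ x     ]   [-c ]
  [ A    0  ] [ lambda ] = [ b ]

Solving the linear system:
  x*      = (3, 0.5455)
  lambda* = (-9.4545)
  f(x*)   = 22.3636

x* = (3, 0.5455), lambda* = (-9.4545)


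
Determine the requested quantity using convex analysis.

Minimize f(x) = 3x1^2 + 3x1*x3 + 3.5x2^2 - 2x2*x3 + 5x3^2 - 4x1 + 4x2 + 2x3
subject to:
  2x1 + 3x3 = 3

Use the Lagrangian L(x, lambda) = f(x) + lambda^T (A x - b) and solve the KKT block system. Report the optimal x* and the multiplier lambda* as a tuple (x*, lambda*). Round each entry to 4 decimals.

Form the Lagrangian:
  L(x, lambda) = (1/2) x^T Q x + c^T x + lambda^T (A x - b)
Stationarity (grad_x L = 0): Q x + c + A^T lambda = 0.
Primal feasibility: A x = b.

This gives the KKT block system:
  [ Q   A^T ] [ x     ]   [-c ]
  [ A    0  ] [ lambda ] = [ b ]

Solving the linear system:
  x*      = (1.5154, -0.5744, -0.0103)
  lambda* = (-2.5308)
  f(x*)   = -0.3936

x* = (1.5154, -0.5744, -0.0103), lambda* = (-2.5308)


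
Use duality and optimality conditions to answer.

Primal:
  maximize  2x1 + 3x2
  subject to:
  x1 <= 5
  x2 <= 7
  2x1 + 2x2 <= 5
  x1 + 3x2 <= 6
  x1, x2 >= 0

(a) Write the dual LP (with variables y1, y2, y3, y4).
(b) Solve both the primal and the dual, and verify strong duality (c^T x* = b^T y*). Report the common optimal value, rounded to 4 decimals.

The standard primal-dual pair for 'max c^T x s.t. A x <= b, x >= 0' is:
  Dual:  min b^T y  s.t.  A^T y >= c,  y >= 0.

So the dual LP is:
  minimize  5y1 + 7y2 + 5y3 + 6y4
  subject to:
    y1 + 2y3 + y4 >= 2
    y2 + 2y3 + 3y4 >= 3
    y1, y2, y3, y4 >= 0

Solving the primal: x* = (0.75, 1.75).
  primal value c^T x* = 6.75.
Solving the dual: y* = (0, 0, 0.75, 0.5).
  dual value b^T y* = 6.75.
Strong duality: c^T x* = b^T y*. Confirmed.

6.75


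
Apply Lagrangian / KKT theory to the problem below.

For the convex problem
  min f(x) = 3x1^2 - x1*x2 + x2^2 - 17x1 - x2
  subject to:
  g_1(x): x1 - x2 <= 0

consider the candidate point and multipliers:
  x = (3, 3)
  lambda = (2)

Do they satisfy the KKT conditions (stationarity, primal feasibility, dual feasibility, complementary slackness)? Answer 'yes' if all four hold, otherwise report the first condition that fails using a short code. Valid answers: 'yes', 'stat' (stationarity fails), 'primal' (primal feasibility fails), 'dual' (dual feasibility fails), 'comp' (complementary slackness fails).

Gradient of f: grad f(x) = Q x + c = (-2, 2)
Constraint values g_i(x) = a_i^T x - b_i:
  g_1((3, 3)) = 0
Stationarity residual: grad f(x) + sum_i lambda_i a_i = (0, 0)
  -> stationarity OK
Primal feasibility (all g_i <= 0): OK
Dual feasibility (all lambda_i >= 0): OK
Complementary slackness (lambda_i * g_i(x) = 0 for all i): OK

Verdict: yes, KKT holds.

yes


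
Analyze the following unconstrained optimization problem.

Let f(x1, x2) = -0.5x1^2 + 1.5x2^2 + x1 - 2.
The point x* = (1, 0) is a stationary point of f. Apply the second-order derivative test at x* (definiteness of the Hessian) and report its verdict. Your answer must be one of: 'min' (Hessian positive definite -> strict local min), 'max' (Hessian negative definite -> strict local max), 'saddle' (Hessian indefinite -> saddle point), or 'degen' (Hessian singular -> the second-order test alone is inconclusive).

Compute the Hessian H = grad^2 f:
  H = [[-1, 0], [0, 3]]
Verify stationarity: grad f(x*) = H x* + g = (0, 0).
Eigenvalues of H: -1, 3.
Eigenvalues have mixed signs, so H is indefinite -> x* is a saddle point.

saddle


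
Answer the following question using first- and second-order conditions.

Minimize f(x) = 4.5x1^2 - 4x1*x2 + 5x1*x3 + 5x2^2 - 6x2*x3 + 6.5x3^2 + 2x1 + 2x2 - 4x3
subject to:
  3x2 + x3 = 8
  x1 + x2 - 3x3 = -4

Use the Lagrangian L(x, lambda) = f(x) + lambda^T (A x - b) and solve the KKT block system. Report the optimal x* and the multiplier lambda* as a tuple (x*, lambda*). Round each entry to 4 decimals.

Form the Lagrangian:
  L(x, lambda) = (1/2) x^T Q x + c^T x + lambda^T (A x - b)
Stationarity (grad_x L = 0): Q x + c + A^T lambda = 0.
Primal feasibility: A x = b.

This gives the KKT block system:
  [ Q   A^T ] [ x     ]   [-c ]
  [ A    0  ] [ lambda ] = [ b ]

Solving the linear system:
  x*      = (-0.4158, 2.0416, 1.8753)
  lambda* = (-4.4532, 0.5322)
  f(x*)   = 16.7526

x* = (-0.4158, 2.0416, 1.8753), lambda* = (-4.4532, 0.5322)


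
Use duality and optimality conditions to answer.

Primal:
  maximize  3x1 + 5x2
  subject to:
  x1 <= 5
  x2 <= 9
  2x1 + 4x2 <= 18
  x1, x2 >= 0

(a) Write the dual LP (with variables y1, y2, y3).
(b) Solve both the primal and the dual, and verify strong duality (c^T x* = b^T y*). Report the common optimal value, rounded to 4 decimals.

The standard primal-dual pair for 'max c^T x s.t. A x <= b, x >= 0' is:
  Dual:  min b^T y  s.t.  A^T y >= c,  y >= 0.

So the dual LP is:
  minimize  5y1 + 9y2 + 18y3
  subject to:
    y1 + 2y3 >= 3
    y2 + 4y3 >= 5
    y1, y2, y3 >= 0

Solving the primal: x* = (5, 2).
  primal value c^T x* = 25.
Solving the dual: y* = (0.5, 0, 1.25).
  dual value b^T y* = 25.
Strong duality: c^T x* = b^T y*. Confirmed.

25


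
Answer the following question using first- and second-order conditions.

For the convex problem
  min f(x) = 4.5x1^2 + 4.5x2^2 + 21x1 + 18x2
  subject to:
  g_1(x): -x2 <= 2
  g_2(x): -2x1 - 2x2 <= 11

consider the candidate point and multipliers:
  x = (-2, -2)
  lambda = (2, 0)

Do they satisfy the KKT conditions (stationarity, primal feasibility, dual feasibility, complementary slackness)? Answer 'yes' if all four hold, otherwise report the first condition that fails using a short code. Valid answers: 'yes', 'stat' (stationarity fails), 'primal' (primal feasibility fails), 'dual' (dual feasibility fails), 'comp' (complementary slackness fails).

Gradient of f: grad f(x) = Q x + c = (3, 0)
Constraint values g_i(x) = a_i^T x - b_i:
  g_1((-2, -2)) = 0
  g_2((-2, -2)) = -3
Stationarity residual: grad f(x) + sum_i lambda_i a_i = (3, -2)
  -> stationarity FAILS
Primal feasibility (all g_i <= 0): OK
Dual feasibility (all lambda_i >= 0): OK
Complementary slackness (lambda_i * g_i(x) = 0 for all i): OK

Verdict: the first failing condition is stationarity -> stat.

stat


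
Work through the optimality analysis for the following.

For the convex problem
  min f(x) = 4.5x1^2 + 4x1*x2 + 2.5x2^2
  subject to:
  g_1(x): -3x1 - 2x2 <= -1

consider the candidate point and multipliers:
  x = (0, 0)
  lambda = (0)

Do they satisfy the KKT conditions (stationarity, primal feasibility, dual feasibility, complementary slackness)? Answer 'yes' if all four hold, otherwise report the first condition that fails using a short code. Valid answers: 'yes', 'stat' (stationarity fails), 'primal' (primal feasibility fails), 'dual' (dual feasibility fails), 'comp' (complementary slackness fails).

Gradient of f: grad f(x) = Q x + c = (0, 0)
Constraint values g_i(x) = a_i^T x - b_i:
  g_1((0, 0)) = 1
Stationarity residual: grad f(x) + sum_i lambda_i a_i = (0, 0)
  -> stationarity OK
Primal feasibility (all g_i <= 0): FAILS
Dual feasibility (all lambda_i >= 0): OK
Complementary slackness (lambda_i * g_i(x) = 0 for all i): OK

Verdict: the first failing condition is primal_feasibility -> primal.

primal


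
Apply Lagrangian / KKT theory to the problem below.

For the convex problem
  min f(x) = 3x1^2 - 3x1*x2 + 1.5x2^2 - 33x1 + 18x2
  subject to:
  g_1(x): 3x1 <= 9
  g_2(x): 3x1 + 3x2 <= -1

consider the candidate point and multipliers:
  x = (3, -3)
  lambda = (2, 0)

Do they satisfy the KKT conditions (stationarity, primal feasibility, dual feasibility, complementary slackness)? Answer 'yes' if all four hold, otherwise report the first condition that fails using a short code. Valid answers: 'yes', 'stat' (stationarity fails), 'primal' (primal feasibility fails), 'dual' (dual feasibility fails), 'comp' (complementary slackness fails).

Gradient of f: grad f(x) = Q x + c = (-6, 0)
Constraint values g_i(x) = a_i^T x - b_i:
  g_1((3, -3)) = 0
  g_2((3, -3)) = 1
Stationarity residual: grad f(x) + sum_i lambda_i a_i = (0, 0)
  -> stationarity OK
Primal feasibility (all g_i <= 0): FAILS
Dual feasibility (all lambda_i >= 0): OK
Complementary slackness (lambda_i * g_i(x) = 0 for all i): OK

Verdict: the first failing condition is primal_feasibility -> primal.

primal


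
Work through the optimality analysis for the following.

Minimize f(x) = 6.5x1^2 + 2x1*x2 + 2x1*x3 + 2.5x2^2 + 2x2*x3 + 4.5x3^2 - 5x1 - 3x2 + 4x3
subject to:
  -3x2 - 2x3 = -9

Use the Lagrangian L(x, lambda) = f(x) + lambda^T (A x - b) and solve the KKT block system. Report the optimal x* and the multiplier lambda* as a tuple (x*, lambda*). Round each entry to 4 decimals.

Form the Lagrangian:
  L(x, lambda) = (1/2) x^T Q x + c^T x + lambda^T (A x - b)
Stationarity (grad_x L = 0): Q x + c + A^T lambda = 0.
Primal feasibility: A x = b.

This gives the KKT block system:
  [ Q   A^T ] [ x     ]   [-c ]
  [ A    0  ] [ lambda ] = [ b ]

Solving the linear system:
  x*      = (-0.0652, 3.1525, -0.2287)
  lambda* = (4.0582)
  f(x*)   = 13.2387

x* = (-0.0652, 3.1525, -0.2287), lambda* = (4.0582)


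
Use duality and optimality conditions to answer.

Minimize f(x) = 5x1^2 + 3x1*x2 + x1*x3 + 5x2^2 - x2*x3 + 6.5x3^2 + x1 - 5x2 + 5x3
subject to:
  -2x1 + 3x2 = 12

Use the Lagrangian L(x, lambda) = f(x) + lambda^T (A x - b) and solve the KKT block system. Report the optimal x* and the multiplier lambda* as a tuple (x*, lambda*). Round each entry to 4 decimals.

Form the Lagrangian:
  L(x, lambda) = (1/2) x^T Q x + c^T x + lambda^T (A x - b)
Stationarity (grad_x L = 0): Q x + c + A^T lambda = 0.
Primal feasibility: A x = b.

This gives the KKT block system:
  [ Q   A^T ] [ x     ]   [-c ]
  [ A    0  ] [ lambda ] = [ b ]

Solving the linear system:
  x*      = (-1.9694, 2.6871, -0.0264)
  lambda* = (-5.3296)
  f(x*)   = 24.2093

x* = (-1.9694, 2.6871, -0.0264), lambda* = (-5.3296)


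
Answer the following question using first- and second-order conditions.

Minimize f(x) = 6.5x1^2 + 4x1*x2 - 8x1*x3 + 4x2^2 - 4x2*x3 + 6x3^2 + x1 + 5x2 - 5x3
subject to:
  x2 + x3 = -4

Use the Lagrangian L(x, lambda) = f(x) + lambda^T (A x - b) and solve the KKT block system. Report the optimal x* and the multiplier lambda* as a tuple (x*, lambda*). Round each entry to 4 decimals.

Form the Lagrangian:
  L(x, lambda) = (1/2) x^T Q x + c^T x + lambda^T (A x - b)
Stationarity (grad_x L = 0): Q x + c + A^T lambda = 0.
Primal feasibility: A x = b.

This gives the KKT block system:
  [ Q   A^T ] [ x     ]   [-c ]
  [ A    0  ] [ lambda ] = [ b ]

Solving the linear system:
  x*      = (-0.1636, -2.5727, -1.4273)
  lambda* = (10.5273)
  f(x*)   = 18.1091

x* = (-0.1636, -2.5727, -1.4273), lambda* = (10.5273)


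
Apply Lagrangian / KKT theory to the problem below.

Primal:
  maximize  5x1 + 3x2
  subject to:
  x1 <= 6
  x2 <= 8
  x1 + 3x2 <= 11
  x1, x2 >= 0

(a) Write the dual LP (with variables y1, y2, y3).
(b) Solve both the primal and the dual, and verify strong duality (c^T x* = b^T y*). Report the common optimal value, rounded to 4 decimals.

The standard primal-dual pair for 'max c^T x s.t. A x <= b, x >= 0' is:
  Dual:  min b^T y  s.t.  A^T y >= c,  y >= 0.

So the dual LP is:
  minimize  6y1 + 8y2 + 11y3
  subject to:
    y1 + y3 >= 5
    y2 + 3y3 >= 3
    y1, y2, y3 >= 0

Solving the primal: x* = (6, 1.6667).
  primal value c^T x* = 35.
Solving the dual: y* = (4, 0, 1).
  dual value b^T y* = 35.
Strong duality: c^T x* = b^T y*. Confirmed.

35


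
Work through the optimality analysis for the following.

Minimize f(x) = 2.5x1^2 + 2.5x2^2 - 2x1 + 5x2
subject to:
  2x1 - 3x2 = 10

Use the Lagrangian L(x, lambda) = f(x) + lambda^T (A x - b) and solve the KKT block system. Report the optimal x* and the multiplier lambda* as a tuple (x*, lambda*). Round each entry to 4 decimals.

Form the Lagrangian:
  L(x, lambda) = (1/2) x^T Q x + c^T x + lambda^T (A x - b)
Stationarity (grad_x L = 0): Q x + c + A^T lambda = 0.
Primal feasibility: A x = b.

This gives the KKT block system:
  [ Q   A^T ] [ x     ]   [-c ]
  [ A    0  ] [ lambda ] = [ b ]

Solving the linear system:
  x*      = (1.3538, -2.4308)
  lambda* = (-2.3846)
  f(x*)   = 4.4923

x* = (1.3538, -2.4308), lambda* = (-2.3846)


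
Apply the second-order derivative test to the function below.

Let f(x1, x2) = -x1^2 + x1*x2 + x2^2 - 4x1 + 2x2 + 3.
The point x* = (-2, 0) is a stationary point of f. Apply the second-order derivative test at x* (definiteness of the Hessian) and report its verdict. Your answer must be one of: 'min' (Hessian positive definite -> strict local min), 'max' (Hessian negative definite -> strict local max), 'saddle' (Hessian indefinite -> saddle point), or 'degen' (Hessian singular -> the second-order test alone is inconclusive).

Compute the Hessian H = grad^2 f:
  H = [[-2, 1], [1, 2]]
Verify stationarity: grad f(x*) = H x* + g = (0, 0).
Eigenvalues of H: -2.2361, 2.2361.
Eigenvalues have mixed signs, so H is indefinite -> x* is a saddle point.

saddle


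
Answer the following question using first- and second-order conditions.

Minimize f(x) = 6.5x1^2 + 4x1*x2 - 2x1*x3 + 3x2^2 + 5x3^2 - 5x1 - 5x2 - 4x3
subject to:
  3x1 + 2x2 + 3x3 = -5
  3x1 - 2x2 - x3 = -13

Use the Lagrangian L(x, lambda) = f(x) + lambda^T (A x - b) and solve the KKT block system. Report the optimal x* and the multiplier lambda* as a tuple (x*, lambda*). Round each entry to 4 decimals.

Form the Lagrangian:
  L(x, lambda) = (1/2) x^T Q x + c^T x + lambda^T (A x - b)
Stationarity (grad_x L = 0): Q x + c + A^T lambda = 0.
Primal feasibility: A x = b.

This gives the KKT block system:
  [ Q   A^T ] [ x     ]   [-c ]
  [ A    0  ] [ lambda ] = [ b ]

Solving the linear system:
  x*      = (-2.7047, 2.886, -0.886)
  lambda* = (4.0997, 4.8484)
  f(x*)   = 43.0829

x* = (-2.7047, 2.886, -0.886), lambda* = (4.0997, 4.8484)


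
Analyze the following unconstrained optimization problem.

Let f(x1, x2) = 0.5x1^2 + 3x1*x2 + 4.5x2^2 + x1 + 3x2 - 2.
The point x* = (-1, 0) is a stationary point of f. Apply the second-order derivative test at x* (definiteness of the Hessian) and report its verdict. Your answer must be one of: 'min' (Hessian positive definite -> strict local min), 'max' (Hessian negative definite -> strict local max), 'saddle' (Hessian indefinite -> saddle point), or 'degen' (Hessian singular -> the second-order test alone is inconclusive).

Compute the Hessian H = grad^2 f:
  H = [[1, 3], [3, 9]]
Verify stationarity: grad f(x*) = H x* + g = (0, 0).
Eigenvalues of H: 0, 10.
H has a zero eigenvalue (singular; positive semidefinite but not definite), so H is neither positive definite, negative definite, nor indefinite. The second-order test alone is inconclusive -> degen.
(Indeed, f is constant along the null direction of H through x*, so x* is not a strict local extremum.)

degen


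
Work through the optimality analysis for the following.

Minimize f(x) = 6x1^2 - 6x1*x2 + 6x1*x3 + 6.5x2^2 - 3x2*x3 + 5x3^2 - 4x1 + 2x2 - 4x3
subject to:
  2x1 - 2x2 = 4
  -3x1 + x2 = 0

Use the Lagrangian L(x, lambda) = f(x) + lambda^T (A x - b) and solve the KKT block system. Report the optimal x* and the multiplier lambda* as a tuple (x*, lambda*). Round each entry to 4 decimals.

Form the Lagrangian:
  L(x, lambda) = (1/2) x^T Q x + c^T x + lambda^T (A x - b)
Stationarity (grad_x L = 0): Q x + c + A^T lambda = 0.
Primal feasibility: A x = b.

This gives the KKT block system:
  [ Q   A^T ] [ x     ]   [-c ]
  [ A    0  ] [ lambda ] = [ b ]

Solving the linear system:
  x*      = (-1, -3, 0.1)
  lambda* = (-22.825, -14.35)
  f(x*)   = 44.45

x* = (-1, -3, 0.1), lambda* = (-22.825, -14.35)


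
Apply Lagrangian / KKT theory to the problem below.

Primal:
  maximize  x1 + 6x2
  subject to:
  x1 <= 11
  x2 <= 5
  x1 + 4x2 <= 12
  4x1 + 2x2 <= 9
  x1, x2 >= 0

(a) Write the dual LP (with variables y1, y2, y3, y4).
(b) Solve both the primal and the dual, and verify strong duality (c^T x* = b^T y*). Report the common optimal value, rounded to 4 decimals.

The standard primal-dual pair for 'max c^T x s.t. A x <= b, x >= 0' is:
  Dual:  min b^T y  s.t.  A^T y >= c,  y >= 0.

So the dual LP is:
  minimize  11y1 + 5y2 + 12y3 + 9y4
  subject to:
    y1 + y3 + 4y4 >= 1
    y2 + 4y3 + 2y4 >= 6
    y1, y2, y3, y4 >= 0

Solving the primal: x* = (0, 3).
  primal value c^T x* = 18.
Solving the dual: y* = (0, 0, 1.5, 0).
  dual value b^T y* = 18.
Strong duality: c^T x* = b^T y*. Confirmed.

18


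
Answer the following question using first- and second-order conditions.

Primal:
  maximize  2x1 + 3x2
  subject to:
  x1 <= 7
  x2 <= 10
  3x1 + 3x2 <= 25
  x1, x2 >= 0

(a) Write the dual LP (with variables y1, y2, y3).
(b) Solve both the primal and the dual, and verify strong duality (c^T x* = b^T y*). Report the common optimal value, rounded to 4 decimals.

The standard primal-dual pair for 'max c^T x s.t. A x <= b, x >= 0' is:
  Dual:  min b^T y  s.t.  A^T y >= c,  y >= 0.

So the dual LP is:
  minimize  7y1 + 10y2 + 25y3
  subject to:
    y1 + 3y3 >= 2
    y2 + 3y3 >= 3
    y1, y2, y3 >= 0

Solving the primal: x* = (0, 8.3333).
  primal value c^T x* = 25.
Solving the dual: y* = (0, 0, 1).
  dual value b^T y* = 25.
Strong duality: c^T x* = b^T y*. Confirmed.

25


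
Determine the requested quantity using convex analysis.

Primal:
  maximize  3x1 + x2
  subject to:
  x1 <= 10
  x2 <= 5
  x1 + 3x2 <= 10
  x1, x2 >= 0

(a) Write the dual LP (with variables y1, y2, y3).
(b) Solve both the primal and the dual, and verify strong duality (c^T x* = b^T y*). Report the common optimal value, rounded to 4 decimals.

The standard primal-dual pair for 'max c^T x s.t. A x <= b, x >= 0' is:
  Dual:  min b^T y  s.t.  A^T y >= c,  y >= 0.

So the dual LP is:
  minimize  10y1 + 5y2 + 10y3
  subject to:
    y1 + y3 >= 3
    y2 + 3y3 >= 1
    y1, y2, y3 >= 0

Solving the primal: x* = (10, 0).
  primal value c^T x* = 30.
Solving the dual: y* = (2.6667, 0, 0.3333).
  dual value b^T y* = 30.
Strong duality: c^T x* = b^T y*. Confirmed.

30


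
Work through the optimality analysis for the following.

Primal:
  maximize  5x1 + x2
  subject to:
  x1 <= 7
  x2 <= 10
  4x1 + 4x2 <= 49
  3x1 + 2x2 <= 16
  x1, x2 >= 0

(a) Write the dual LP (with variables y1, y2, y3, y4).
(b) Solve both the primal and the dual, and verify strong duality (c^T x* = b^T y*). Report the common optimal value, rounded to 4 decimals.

The standard primal-dual pair for 'max c^T x s.t. A x <= b, x >= 0' is:
  Dual:  min b^T y  s.t.  A^T y >= c,  y >= 0.

So the dual LP is:
  minimize  7y1 + 10y2 + 49y3 + 16y4
  subject to:
    y1 + 4y3 + 3y4 >= 5
    y2 + 4y3 + 2y4 >= 1
    y1, y2, y3, y4 >= 0

Solving the primal: x* = (5.3333, 0).
  primal value c^T x* = 26.6667.
Solving the dual: y* = (0, 0, 0, 1.6667).
  dual value b^T y* = 26.6667.
Strong duality: c^T x* = b^T y*. Confirmed.

26.6667


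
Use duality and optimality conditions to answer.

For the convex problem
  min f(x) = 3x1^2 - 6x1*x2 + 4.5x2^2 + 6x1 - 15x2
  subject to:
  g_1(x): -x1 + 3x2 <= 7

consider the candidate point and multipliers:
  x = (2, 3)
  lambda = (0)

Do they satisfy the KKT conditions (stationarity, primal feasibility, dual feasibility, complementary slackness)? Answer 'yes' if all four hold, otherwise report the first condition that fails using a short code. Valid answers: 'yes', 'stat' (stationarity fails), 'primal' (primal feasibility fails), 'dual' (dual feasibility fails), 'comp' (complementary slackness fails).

Gradient of f: grad f(x) = Q x + c = (0, 0)
Constraint values g_i(x) = a_i^T x - b_i:
  g_1((2, 3)) = 0
Stationarity residual: grad f(x) + sum_i lambda_i a_i = (0, 0)
  -> stationarity OK
Primal feasibility (all g_i <= 0): OK
Dual feasibility (all lambda_i >= 0): OK
Complementary slackness (lambda_i * g_i(x) = 0 for all i): OK

Verdict: yes, KKT holds.

yes


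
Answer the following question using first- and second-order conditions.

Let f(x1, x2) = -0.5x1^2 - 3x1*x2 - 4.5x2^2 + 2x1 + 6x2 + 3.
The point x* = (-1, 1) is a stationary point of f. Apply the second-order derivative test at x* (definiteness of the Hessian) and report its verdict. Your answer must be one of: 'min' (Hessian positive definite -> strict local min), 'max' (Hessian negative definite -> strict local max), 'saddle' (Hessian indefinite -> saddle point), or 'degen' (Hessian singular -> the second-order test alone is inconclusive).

Compute the Hessian H = grad^2 f:
  H = [[-1, -3], [-3, -9]]
Verify stationarity: grad f(x*) = H x* + g = (0, 0).
Eigenvalues of H: -10, 0.
H has a zero eigenvalue (singular; negative semidefinite but not definite), so H is neither positive definite, negative definite, nor indefinite. The second-order test alone is inconclusive -> degen.
(Indeed, f is constant along the null direction of H through x*, so x* is not a strict local extremum.)

degen


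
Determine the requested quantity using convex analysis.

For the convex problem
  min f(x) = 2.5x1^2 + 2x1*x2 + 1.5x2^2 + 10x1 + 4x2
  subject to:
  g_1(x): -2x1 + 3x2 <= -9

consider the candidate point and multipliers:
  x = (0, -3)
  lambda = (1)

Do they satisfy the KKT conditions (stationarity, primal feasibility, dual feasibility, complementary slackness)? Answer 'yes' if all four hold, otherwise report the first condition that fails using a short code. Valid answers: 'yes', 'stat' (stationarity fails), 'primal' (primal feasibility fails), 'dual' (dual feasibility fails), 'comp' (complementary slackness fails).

Gradient of f: grad f(x) = Q x + c = (4, -5)
Constraint values g_i(x) = a_i^T x - b_i:
  g_1((0, -3)) = 0
Stationarity residual: grad f(x) + sum_i lambda_i a_i = (2, -2)
  -> stationarity FAILS
Primal feasibility (all g_i <= 0): OK
Dual feasibility (all lambda_i >= 0): OK
Complementary slackness (lambda_i * g_i(x) = 0 for all i): OK

Verdict: the first failing condition is stationarity -> stat.

stat


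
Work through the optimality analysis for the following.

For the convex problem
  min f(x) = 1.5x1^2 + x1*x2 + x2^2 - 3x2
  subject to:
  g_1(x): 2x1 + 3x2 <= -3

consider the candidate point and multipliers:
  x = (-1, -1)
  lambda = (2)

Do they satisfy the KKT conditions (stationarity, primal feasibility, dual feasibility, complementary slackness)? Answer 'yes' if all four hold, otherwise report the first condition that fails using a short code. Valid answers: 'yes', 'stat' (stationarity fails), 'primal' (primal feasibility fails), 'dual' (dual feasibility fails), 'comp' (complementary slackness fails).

Gradient of f: grad f(x) = Q x + c = (-4, -6)
Constraint values g_i(x) = a_i^T x - b_i:
  g_1((-1, -1)) = -2
Stationarity residual: grad f(x) + sum_i lambda_i a_i = (0, 0)
  -> stationarity OK
Primal feasibility (all g_i <= 0): OK
Dual feasibility (all lambda_i >= 0): OK
Complementary slackness (lambda_i * g_i(x) = 0 for all i): FAILS

Verdict: the first failing condition is complementary_slackness -> comp.

comp


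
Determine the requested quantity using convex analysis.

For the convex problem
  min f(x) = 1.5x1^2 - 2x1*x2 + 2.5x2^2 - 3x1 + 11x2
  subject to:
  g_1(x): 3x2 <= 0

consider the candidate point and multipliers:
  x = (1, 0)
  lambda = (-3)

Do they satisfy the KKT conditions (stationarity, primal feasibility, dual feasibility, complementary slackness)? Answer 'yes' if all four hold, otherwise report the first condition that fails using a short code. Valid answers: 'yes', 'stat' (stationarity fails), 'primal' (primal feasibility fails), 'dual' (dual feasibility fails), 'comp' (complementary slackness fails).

Gradient of f: grad f(x) = Q x + c = (0, 9)
Constraint values g_i(x) = a_i^T x - b_i:
  g_1((1, 0)) = 0
Stationarity residual: grad f(x) + sum_i lambda_i a_i = (0, 0)
  -> stationarity OK
Primal feasibility (all g_i <= 0): OK
Dual feasibility (all lambda_i >= 0): FAILS
Complementary slackness (lambda_i * g_i(x) = 0 for all i): OK

Verdict: the first failing condition is dual_feasibility -> dual.

dual
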